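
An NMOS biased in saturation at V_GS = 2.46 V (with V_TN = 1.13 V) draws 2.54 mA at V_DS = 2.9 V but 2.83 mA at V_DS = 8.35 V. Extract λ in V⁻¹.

With V_GS fixed, I_D ∝ (1 + λ V_DS) in saturation, so I_D2/I_D1 = (1 + λ V_DS2)/(1 + λ V_DS1).
2.83/2.54 = 1.114 = (1 + 8.35 λ)/(1 + 2.9 λ).
Solving: λ (I_D1 V_DS2 − I_D2 V_DS1) = I_D2 − I_D1, so λ = (2.83 − 2.54) / (2.54 × 8.35 − 2.83 × 2.9) = 0.29 / 13 = 0.0223 V⁻¹.

λ = 0.0223 V⁻¹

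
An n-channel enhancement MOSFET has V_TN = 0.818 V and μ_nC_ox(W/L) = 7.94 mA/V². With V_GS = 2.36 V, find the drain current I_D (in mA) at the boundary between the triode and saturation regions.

I_D = 9.44 mA

At the boundary V_DS = V_ov = V_GS − V_TN = 2.36 − 0.818 = 1.54 V.
I_D = ½ k_n V_ov² = 0.5 × 7.94 × 1.54² = 9.44 mA.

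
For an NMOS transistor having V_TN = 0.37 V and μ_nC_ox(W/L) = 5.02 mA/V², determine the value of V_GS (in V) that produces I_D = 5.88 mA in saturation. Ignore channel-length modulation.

In saturation I_D = ½ k_n (V_GS − V_TN)², so V_GS − V_TN = √(2 I_D / k_n) = √(2 × 5.88 / 5.02) = 1.53 V.
V_GS = 0.37 + 1.53 = 1.9 V.

V_GS = 1.90 V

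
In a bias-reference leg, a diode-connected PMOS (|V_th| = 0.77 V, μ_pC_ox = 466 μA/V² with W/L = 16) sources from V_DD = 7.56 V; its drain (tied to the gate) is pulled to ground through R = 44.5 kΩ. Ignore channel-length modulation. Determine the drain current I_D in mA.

I_D = 0.148 mA

With gate tied to drain, V_SG = V_SD ≥ V_SG − |V_th|, so the device is in saturation.
k_p = μ_pC_ox · (W/L) = 7.456 mA/V².
KCL at the drain: ½ k_p (V_SG − |V_th|)² = (V_DD − V_SG)/R.
Let x = V_SG − 0.77. Then 166 x² + x − 6.79 = 0, giving x = 0.199 V (positive root), so V_SG = 0.969 V.
I_D = (V_DD − V_SG)/R = (7.56 − 0.969) / 44.5 = 0.148 mA.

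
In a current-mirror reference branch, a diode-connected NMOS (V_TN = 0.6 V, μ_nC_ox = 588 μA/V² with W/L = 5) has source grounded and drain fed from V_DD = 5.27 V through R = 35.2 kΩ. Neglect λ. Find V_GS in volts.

V_GS = 0.891 V

With gate tied to drain, V_GS = V_DS ≥ V_GS − V_TN, so the device is in saturation.
k_n = μ_nC_ox · (W/L) = 2.94 mA/V².
KCL at the drain: ½ k_n (V_GS − V_TN)² = (V_DD − V_GS)/R.
Let x = V_GS − 0.6. Then 51.7 x² + x − 4.67 = 0, giving x = 0.291 V (positive root), so V_GS = 0.891 V.
I_D = (V_DD − V_GS)/R = (5.27 − 0.891) / 35.2 = 0.124 mA.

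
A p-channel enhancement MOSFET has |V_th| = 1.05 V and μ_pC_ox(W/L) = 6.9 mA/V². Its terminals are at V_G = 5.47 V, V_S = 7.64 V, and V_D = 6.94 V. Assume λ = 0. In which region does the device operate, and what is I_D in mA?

V_SG = V_S − V_G = 7.64 − 5.47 = 2.17 V; V_SD = V_S − V_D = 7.64 − 6.94 = 0.7 V.
V_ov = V_SG − |V_th| = 2.17 − 1.05 = 1.12 V.
Since V_SD = 0.7 V < V_ov = 1.12 V, the device is in the triode region.
I_D = k_p [V_ov · V_SD − ½ V_SD²] = 6.9 × [1.12 × 0.7 − 0.5 × 0.7²] = 3.72 mA.

Triode; I_D = 3.72 mA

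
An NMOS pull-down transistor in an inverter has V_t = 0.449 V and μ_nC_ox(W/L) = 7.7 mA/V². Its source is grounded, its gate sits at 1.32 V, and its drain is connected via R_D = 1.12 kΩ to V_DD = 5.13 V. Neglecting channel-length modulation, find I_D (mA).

V_GS = V_G = 1.32 V, so V_ov = 1.32 − 0.449 = 0.871 V.
Assume saturation: I_D = ½ k_n V_ov² = 0.5 × 7.7 × 0.871² = 2.92 mA, giving V_DS = V_DD − I_D R_D = 5.13 − 2.92 × 1.12 = 1.86 V.
V_DS = 1.86 V ≥ V_ov = 0.871 V, confirming saturation.

I_D = 2.92 mA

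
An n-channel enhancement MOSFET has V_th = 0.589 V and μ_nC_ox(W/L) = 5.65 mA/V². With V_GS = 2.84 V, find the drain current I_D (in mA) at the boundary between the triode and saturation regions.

At the boundary V_DS = V_ov = V_GS − V_th = 2.84 − 0.589 = 2.25 V.
I_D = ½ k_n V_ov² = 0.5 × 5.65 × 2.25² = 14.3 mA.

I_D = 14.3 mA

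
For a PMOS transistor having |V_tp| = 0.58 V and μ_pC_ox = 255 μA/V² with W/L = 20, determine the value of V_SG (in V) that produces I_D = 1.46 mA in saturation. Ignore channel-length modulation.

V_SG = 1.34 V

k_p = μ_pC_ox · (W/L) = 5.1 mA/V².
In saturation I_D = ½ k_p (V_SG − |V_tp|)², so V_SG − |V_tp| = √(2 I_D / k_p) = √(2 × 1.46 / 5.1) = 0.757 V.
V_SG = 0.58 + 0.757 = 1.34 V.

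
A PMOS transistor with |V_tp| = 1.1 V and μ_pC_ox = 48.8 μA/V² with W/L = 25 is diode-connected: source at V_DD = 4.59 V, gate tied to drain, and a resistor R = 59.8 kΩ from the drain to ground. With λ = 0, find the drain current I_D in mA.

I_D = 0.0534 mA

With gate tied to drain, V_SG = V_SD ≥ V_SG − |V_tp|, so the device is in saturation.
k_p = μ_pC_ox · (W/L) = 1.22 mA/V².
KCL at the drain: ½ k_p (V_SG − |V_tp|)² = (V_DD − V_SG)/R.
Let x = V_SG − 1.1. Then 36.5 x² + x − 3.49 = 0, giving x = 0.296 V (positive root), so V_SG = 1.4 V.
I_D = (V_DD − V_SG)/R = (4.59 − 1.4) / 59.8 = 0.0534 mA.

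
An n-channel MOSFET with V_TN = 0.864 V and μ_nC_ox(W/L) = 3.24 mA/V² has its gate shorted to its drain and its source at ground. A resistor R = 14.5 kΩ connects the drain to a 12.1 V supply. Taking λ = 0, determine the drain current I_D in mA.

I_D = 0.729 mA

With gate tied to drain, V_GS = V_DS ≥ V_GS − V_TN, so the device is in saturation.
KCL at the drain: ½ k_n (V_GS − V_TN)² = (V_DD − V_GS)/R.
Let x = V_GS − 0.864. Then 23.5 x² + x − 11.24 = 0, giving x = 0.671 V (positive root), so V_GS = 1.53 V.
I_D = (V_DD − V_GS)/R = (12.1 − 1.53) / 14.5 = 0.729 mA.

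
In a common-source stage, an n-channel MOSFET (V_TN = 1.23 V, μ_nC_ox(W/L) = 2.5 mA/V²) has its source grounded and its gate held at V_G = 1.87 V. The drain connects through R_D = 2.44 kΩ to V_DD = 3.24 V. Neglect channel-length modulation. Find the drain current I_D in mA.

V_GS = V_G = 1.87 V, so V_ov = 1.87 − 1.23 = 0.64 V.
Assume saturation: I_D = ½ k_n V_ov² = 0.5 × 2.5 × 0.64² = 0.512 mA, giving V_DS = V_DD − I_D R_D = 3.24 − 0.512 × 2.44 = 1.99 V.
V_DS = 1.99 V ≥ V_ov = 0.64 V, confirming saturation.

I_D = 0.512 mA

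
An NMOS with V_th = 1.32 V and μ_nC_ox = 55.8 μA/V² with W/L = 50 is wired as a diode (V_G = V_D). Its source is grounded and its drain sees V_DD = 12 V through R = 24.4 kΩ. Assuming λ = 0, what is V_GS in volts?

V_GS = 1.87 V

With gate tied to drain, V_GS = V_DS ≥ V_GS − V_th, so the device is in saturation.
k_n = μ_nC_ox · (W/L) = 2.79 mA/V².
KCL at the drain: ½ k_n (V_GS − V_th)² = (V_DD − V_GS)/R.
Let x = V_GS − 1.32. Then 34 x² + x − 10.68 = 0, giving x = 0.546 V (positive root), so V_GS = 1.87 V.
I_D = (V_DD − V_GS)/R = (12 − 1.87) / 24.4 = 0.415 mA.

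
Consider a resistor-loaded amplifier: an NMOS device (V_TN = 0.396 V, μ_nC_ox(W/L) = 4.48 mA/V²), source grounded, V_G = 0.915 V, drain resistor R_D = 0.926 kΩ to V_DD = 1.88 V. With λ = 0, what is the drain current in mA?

V_GS = V_G = 0.915 V, so V_ov = 0.915 − 0.396 = 0.519 V.
Assume saturation: I_D = ½ k_n V_ov² = 0.5 × 4.48 × 0.519² = 0.603 mA, giving V_DS = V_DD − I_D R_D = 1.88 − 0.603 × 0.926 = 1.32 V.
V_DS = 1.32 V ≥ V_ov = 0.519 V, confirming saturation.

I_D = 0.603 mA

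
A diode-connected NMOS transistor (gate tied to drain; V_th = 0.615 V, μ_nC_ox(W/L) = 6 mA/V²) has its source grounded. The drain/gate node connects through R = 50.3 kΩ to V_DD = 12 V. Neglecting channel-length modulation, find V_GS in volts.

With gate tied to drain, V_GS = V_DS ≥ V_GS − V_th, so the device is in saturation.
KCL at the drain: ½ k_n (V_GS − V_th)² = (V_DD − V_GS)/R.
Let x = V_GS − 0.615. Then 151 x² + x − 11.38 = 0, giving x = 0.271 V (positive root), so V_GS = 0.886 V.
I_D = (V_DD − V_GS)/R = (12 − 0.886) / 50.3 = 0.221 mA.

V_GS = 0.886 V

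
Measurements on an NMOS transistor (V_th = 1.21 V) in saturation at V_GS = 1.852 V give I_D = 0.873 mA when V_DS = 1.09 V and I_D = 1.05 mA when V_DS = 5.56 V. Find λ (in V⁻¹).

With V_GS fixed, I_D ∝ (1 + λ V_DS) in saturation, so I_D2/I_D1 = (1 + λ V_DS2)/(1 + λ V_DS1).
1.05/0.873 = 1.203 = (1 + 5.56 λ)/(1 + 1.09 λ).
Solving: λ (I_D1 V_DS2 − I_D2 V_DS1) = I_D2 − I_D1, so λ = (1.05 − 0.873) / (0.873 × 5.56 − 1.05 × 1.09) = 0.177 / 3.71 = 0.0477 V⁻¹.

λ = 0.0477 V⁻¹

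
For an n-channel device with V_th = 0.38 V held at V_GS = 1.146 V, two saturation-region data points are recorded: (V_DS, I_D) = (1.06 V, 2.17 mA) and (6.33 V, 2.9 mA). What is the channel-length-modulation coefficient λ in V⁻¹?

λ = 0.0685 V⁻¹

With V_GS fixed, I_D ∝ (1 + λ V_DS) in saturation, so I_D2/I_D1 = (1 + λ V_DS2)/(1 + λ V_DS1).
2.9/2.17 = 1.336 = (1 + 6.33 λ)/(1 + 1.06 λ).
Solving: λ (I_D1 V_DS2 − I_D2 V_DS1) = I_D2 − I_D1, so λ = (2.9 − 2.17) / (2.17 × 6.33 − 2.9 × 1.06) = 0.73 / 10.7 = 0.0685 V⁻¹.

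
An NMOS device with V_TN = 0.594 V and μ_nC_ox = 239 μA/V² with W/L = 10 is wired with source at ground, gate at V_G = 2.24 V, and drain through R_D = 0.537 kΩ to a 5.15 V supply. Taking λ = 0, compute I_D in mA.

V_GS = V_G = 2.24 V, so V_ov = 2.24 − 0.594 = 1.65 V.
k_n = μ_nC_ox · (W/L) = 2.39 mA/V².
Assume saturation: I_D = ½ k_n V_ov² = 0.5 × 2.39 × 1.65² = 3.24 mA, giving V_DS = V_DD − I_D R_D = 5.15 − 3.24 × 0.537 = 3.41 V.
V_DS = 3.41 V ≥ V_ov = 1.65 V, confirming saturation.

I_D = 3.24 mA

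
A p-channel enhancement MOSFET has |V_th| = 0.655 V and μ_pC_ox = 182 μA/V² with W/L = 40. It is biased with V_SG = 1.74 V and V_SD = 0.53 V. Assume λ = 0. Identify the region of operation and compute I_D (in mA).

Triode; I_D = 3.16 mA

k_p = μ_pC_ox · (W/L) = 7.28 mA/V².
V_ov = V_SG − |V_th| = 1.74 − 0.655 = 1.08 V.
Since V_SD = 0.53 V < V_ov = 1.08 V, the device is in the triode region.
I_D = k_p [V_ov · V_SD − ½ V_SD²] = 7.28 × [1.08 × 0.53 − 0.5 × 0.53²] = 3.16 mA.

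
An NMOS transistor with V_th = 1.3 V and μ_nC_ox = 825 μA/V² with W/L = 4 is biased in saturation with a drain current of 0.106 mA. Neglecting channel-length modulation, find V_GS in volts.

V_GS = 1.55 V

k_n = μ_nC_ox · (W/L) = 3.3 mA/V².
In saturation I_D = ½ k_n (V_GS − V_th)², so V_GS − V_th = √(2 I_D / k_n) = √(2 × 0.106 / 3.3) = 0.253 V.
V_GS = 1.3 + 0.253 = 1.55 V.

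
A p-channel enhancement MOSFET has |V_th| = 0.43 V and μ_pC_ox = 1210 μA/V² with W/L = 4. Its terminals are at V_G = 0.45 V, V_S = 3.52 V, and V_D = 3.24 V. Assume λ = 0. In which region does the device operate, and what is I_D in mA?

V_SG = V_S − V_G = 3.52 − 0.45 = 3.07 V; V_SD = V_S − V_D = 3.52 − 3.24 = 0.28 V.
k_p = μ_pC_ox · (W/L) = 4.84 mA/V².
V_ov = V_SG − |V_th| = 3.07 − 0.43 = 2.64 V.
Since V_SD = 0.28 V < V_ov = 2.64 V, the device is in the triode region.
I_D = k_p [V_ov · V_SD − ½ V_SD²] = 4.84 × [2.64 × 0.28 − 0.5 × 0.28²] = 3.39 mA.

Triode; I_D = 3.39 mA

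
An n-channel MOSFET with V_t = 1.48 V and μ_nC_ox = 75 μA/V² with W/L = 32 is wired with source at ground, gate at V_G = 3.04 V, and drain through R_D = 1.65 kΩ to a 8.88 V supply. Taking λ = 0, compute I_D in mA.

I_D = 2.92 mA

V_GS = V_G = 3.04 V, so V_ov = 3.04 − 1.48 = 1.56 V.
k_n = μ_nC_ox · (W/L) = 2.4 mA/V².
Assume saturation: I_D = ½ k_n V_ov² = 0.5 × 2.4 × 1.56² = 2.92 mA, giving V_DS = V_DD − I_D R_D = 8.88 − 2.92 × 1.65 = 4.06 V.
V_DS = 4.06 V ≥ V_ov = 1.56 V, confirming saturation.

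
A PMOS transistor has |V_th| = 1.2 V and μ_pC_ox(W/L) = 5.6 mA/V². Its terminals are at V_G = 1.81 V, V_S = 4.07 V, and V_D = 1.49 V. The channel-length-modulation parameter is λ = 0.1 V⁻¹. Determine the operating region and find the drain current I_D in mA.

Saturation; I_D = 3.96 mA

V_SG = V_S − V_G = 4.07 − 1.81 = 2.26 V; V_SD = V_S − V_D = 4.07 − 1.49 = 2.58 V.
V_ov = V_SG − |V_th| = 2.26 − 1.2 = 1.06 V.
Since V_SD = 2.58 V ≥ V_ov = 1.06 V, the device is in saturation.
I_D = ½ k_p V_ov² (1 + λ V_SD) = 0.5 × 5.6 × 1.06² × (1 + 0.1 × 2.58) = 3.96 mA.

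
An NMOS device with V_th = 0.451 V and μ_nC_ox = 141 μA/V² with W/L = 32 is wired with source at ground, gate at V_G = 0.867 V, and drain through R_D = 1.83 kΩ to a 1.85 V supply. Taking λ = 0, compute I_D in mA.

V_GS = V_G = 0.867 V, so V_ov = 0.867 − 0.451 = 0.416 V.
k_n = μ_nC_ox · (W/L) = 4.512 mA/V².
Assume saturation: I_D = ½ k_n V_ov² = 0.5 × 4.512 × 0.416² = 0.39 mA, giving V_DS = V_DD − I_D R_D = 1.85 − 0.39 × 1.83 = 1.14 V.
V_DS = 1.14 V ≥ V_ov = 0.416 V, confirming saturation.

I_D = 0.390 mA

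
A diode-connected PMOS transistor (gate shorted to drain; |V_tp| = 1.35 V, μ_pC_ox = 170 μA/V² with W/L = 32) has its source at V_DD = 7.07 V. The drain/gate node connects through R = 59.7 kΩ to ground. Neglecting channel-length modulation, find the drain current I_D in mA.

With gate tied to drain, V_SG = V_SD ≥ V_SG − |V_tp|, so the device is in saturation.
k_p = μ_pC_ox · (W/L) = 5.44 mA/V².
KCL at the drain: ½ k_p (V_SG − |V_tp|)² = (V_DD − V_SG)/R.
Let x = V_SG − 1.35. Then 162 x² + x − 5.72 = 0, giving x = 0.185 V (positive root), so V_SG = 1.53 V.
I_D = (V_DD − V_SG)/R = (7.07 − 1.53) / 59.7 = 0.0927 mA.

I_D = 0.0927 mA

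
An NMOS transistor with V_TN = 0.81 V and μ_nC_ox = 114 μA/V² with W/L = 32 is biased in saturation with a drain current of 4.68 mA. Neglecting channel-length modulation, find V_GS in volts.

k_n = μ_nC_ox · (W/L) = 3.648 mA/V².
In saturation I_D = ½ k_n (V_GS − V_TN)², so V_GS − V_TN = √(2 I_D / k_n) = √(2 × 4.68 / 3.648) = 1.6 V.
V_GS = 0.81 + 1.6 = 2.41 V.

V_GS = 2.41 V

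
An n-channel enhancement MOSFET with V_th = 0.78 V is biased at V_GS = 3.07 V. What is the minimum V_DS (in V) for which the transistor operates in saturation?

V_DS,sat = 2.29 V

The boundary between triode and saturation is V_DS = V_GS − V_th = V_ov.
V_ov = 3.07 − 0.78 = 2.29 V.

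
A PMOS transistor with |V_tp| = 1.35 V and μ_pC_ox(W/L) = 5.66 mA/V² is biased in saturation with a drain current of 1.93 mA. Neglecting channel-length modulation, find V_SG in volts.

In saturation I_D = ½ k_p (V_SG − |V_tp|)², so V_SG − |V_tp| = √(2 I_D / k_p) = √(2 × 1.93 / 5.66) = 0.826 V.
V_SG = 1.35 + 0.826 = 2.18 V.

V_SG = 2.18 V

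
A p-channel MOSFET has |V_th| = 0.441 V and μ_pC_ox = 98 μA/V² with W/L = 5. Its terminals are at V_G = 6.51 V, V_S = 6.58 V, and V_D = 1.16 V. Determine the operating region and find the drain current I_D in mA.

V_SG = V_S − V_G = 6.58 − 6.51 = 0.07 V; V_SD = V_S − V_D = 6.58 − 1.16 = 5.42 V.
V_SG = 0.07 V < |V_th| = 0.441 V, so the transistor is in cutoff.

Cutoff; I_D = 0 mA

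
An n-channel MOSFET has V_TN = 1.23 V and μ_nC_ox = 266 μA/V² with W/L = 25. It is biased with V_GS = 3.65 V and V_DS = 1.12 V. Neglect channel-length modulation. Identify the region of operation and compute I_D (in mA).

k_n = μ_nC_ox · (W/L) = 6.65 mA/V².
V_ov = V_GS − V_TN = 3.65 − 1.23 = 2.42 V.
Since V_DS = 1.12 V < V_ov = 2.42 V, the device is in the triode region.
I_D = k_n [V_ov · V_DS − ½ V_DS²] = 6.65 × [2.42 × 1.12 − 0.5 × 1.12²] = 13.9 mA.

Triode; I_D = 13.9 mA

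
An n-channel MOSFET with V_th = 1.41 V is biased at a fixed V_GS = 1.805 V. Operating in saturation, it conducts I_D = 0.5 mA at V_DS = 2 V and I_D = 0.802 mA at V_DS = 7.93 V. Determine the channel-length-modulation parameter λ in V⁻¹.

With V_GS fixed, I_D ∝ (1 + λ V_DS) in saturation, so I_D2/I_D1 = (1 + λ V_DS2)/(1 + λ V_DS1).
0.802/0.5 = 1.604 = (1 + 7.93 λ)/(1 + 2 λ).
Solving: λ (I_D1 V_DS2 − I_D2 V_DS1) = I_D2 − I_D1, so λ = (0.802 − 0.5) / (0.5 × 7.93 − 0.802 × 2) = 0.302 / 2.36 = 0.128 V⁻¹.

λ = 0.128 V⁻¹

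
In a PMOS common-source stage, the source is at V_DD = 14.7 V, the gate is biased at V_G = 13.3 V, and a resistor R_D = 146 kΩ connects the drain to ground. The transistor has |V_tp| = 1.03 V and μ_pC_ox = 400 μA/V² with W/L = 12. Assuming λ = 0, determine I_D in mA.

I_D = 0.100 mA

V_SG = V_DD − V_G = 14.7 − 13.3 = 1.4 V, so V_ov = 1.4 − 1.03 = 0.37 V.
k_p = μ_pC_ox · (W/L) = 4.8 mA/V².
Assume saturation: I_D = ½ k_p V_ov² = 0.5 × 4.8 × 0.37² = 0.329 mA, giving V_SD = V_DD − I_D R_D = 14.7 − 0.329 × 146 = -33.3 V.
But -33.3 V < V_ov = 0.37 V, so the device is actually in triode.
In triode I_D = k_p[V_ov V_SD − ½ V_SD²] and I_D = (V_DD − V_SD)/R_D. Equating: 350 V_SD² − 260.3 V_SD + 14.7 = 0, giving V_SD = 0.0616 V (the root below V_ov).
I_D = (14.7 − 0.0616) / 146 = 0.1 mA.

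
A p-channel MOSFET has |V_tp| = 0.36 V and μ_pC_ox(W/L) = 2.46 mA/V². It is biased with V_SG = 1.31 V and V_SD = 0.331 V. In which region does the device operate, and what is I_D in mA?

Triode; I_D = 0.639 mA

V_ov = V_SG − |V_tp| = 1.31 − 0.36 = 0.95 V.
Since V_SD = 0.331 V < V_ov = 0.95 V, the device is in the triode region.
I_D = k_p [V_ov · V_SD − ½ V_SD²] = 2.46 × [0.95 × 0.331 − 0.5 × 0.331²] = 0.639 mA.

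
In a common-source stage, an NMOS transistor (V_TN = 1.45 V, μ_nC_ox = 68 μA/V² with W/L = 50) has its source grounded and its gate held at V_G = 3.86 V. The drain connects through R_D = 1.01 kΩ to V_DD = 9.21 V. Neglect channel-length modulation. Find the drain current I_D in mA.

I_D = 7.82 mA

V_GS = V_G = 3.86 V, so V_ov = 3.86 − 1.45 = 2.41 V.
k_n = μ_nC_ox · (W/L) = 3.4 mA/V².
Assume saturation: I_D = ½ k_n V_ov² = 0.5 × 3.4 × 2.41² = 9.87 mA, giving V_DS = V_DD − I_D R_D = 9.21 − 9.87 × 1.01 = -0.763 V.
But -0.763 V < V_ov = 2.41 V, so the device is actually in triode.
In triode I_D = k_n[V_ov V_DS − ½ V_DS²] and I_D = (V_DD − V_DS)/R_D. Equating: 1.72 V_DS² − 9.276 V_DS + 9.21 = 0, giving V_DS = 1.31 V (the root below V_ov).
I_D = (9.21 − 1.31) / 1.01 = 7.82 mA.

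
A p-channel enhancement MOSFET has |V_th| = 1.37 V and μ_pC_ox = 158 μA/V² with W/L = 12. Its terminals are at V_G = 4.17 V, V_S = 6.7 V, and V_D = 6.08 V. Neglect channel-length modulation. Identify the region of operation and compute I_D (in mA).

Triode; I_D = 0.999 mA

V_SG = V_S − V_G = 6.7 − 4.17 = 2.53 V; V_SD = V_S − V_D = 6.7 − 6.08 = 0.62 V.
k_p = μ_pC_ox · (W/L) = 1.896 mA/V².
V_ov = V_SG − |V_th| = 2.53 − 1.37 = 1.16 V.
Since V_SD = 0.62 V < V_ov = 1.16 V, the device is in the triode region.
I_D = k_p [V_ov · V_SD − ½ V_SD²] = 1.896 × [1.16 × 0.62 − 0.5 × 0.62²] = 0.999 mA.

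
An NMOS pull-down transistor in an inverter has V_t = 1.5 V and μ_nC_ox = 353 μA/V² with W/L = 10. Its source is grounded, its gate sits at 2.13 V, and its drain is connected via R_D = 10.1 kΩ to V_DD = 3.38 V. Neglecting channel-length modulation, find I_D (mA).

V_GS = V_G = 2.13 V, so V_ov = 2.13 − 1.5 = 0.63 V.
k_n = μ_nC_ox · (W/L) = 3.53 mA/V².
Assume saturation: I_D = ½ k_n V_ov² = 0.5 × 3.53 × 0.63² = 0.701 mA, giving V_DS = V_DD − I_D R_D = 3.38 − 0.701 × 10.1 = -3.7 V.
But -3.7 V < V_ov = 0.63 V, so the device is actually in triode.
In triode I_D = k_n[V_ov V_DS − ½ V_DS²] and I_D = (V_DD − V_DS)/R_D. Equating: 17.8 V_DS² − 23.46 V_DS + 3.38 = 0, giving V_DS = 0.165 V (the root below V_ov).
I_D = (3.38 − 0.165) / 10.1 = 0.318 mA.

I_D = 0.318 mA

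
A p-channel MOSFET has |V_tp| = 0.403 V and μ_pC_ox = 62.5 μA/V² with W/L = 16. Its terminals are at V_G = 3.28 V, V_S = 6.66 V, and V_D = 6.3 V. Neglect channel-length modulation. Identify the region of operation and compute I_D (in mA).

V_SG = V_S − V_G = 6.66 − 3.28 = 3.38 V; V_SD = V_S − V_D = 6.66 − 6.3 = 0.36 V.
k_p = μ_pC_ox · (W/L) = 1 mA/V².
V_ov = V_SG − |V_tp| = 3.38 − 0.403 = 2.98 V.
Since V_SD = 0.36 V < V_ov = 2.98 V, the device is in the triode region.
I_D = k_p [V_ov · V_SD − ½ V_SD²] = 1 × [2.98 × 0.36 − 0.5 × 0.36²] = 1.01 mA.

Triode; I_D = 1.01 mA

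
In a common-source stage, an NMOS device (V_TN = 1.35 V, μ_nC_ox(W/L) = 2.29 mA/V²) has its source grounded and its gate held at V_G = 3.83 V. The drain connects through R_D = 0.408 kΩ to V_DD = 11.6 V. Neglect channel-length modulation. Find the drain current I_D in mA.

I_D = 7.04 mA

V_GS = V_G = 3.83 V, so V_ov = 3.83 − 1.35 = 2.48 V.
Assume saturation: I_D = ½ k_n V_ov² = 0.5 × 2.29 × 2.48² = 7.04 mA, giving V_DS = V_DD − I_D R_D = 11.6 − 7.04 × 0.408 = 8.73 V.
V_DS = 8.73 V ≥ V_ov = 2.48 V, confirming saturation.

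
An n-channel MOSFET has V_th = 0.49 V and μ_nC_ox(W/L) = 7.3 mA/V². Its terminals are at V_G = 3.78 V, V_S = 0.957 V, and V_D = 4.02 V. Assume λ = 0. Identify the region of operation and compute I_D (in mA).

Saturation; I_D = 19.9 mA

V_GS = V_G − V_S = 3.78 − 0.957 = 2.82 V; V_DS = V_D − V_S = 4.02 − 0.957 = 3.06 V.
V_ov = V_GS − V_th = 2.82 − 0.49 = 2.33 V.
Since V_DS = 3.06 V ≥ V_ov = 2.33 V, the device is in saturation.
I_D = ½ k_n V_ov² = 0.5 × 7.3 × 2.33² = 19.9 mA.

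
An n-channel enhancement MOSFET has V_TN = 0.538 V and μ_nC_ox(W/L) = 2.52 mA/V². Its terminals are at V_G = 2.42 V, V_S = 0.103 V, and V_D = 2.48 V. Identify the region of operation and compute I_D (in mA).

V_GS = V_G − V_S = 2.42 − 0.103 = 2.32 V; V_DS = V_D − V_S = 2.48 − 0.103 = 2.38 V.
V_ov = V_GS − V_TN = 2.32 − 0.538 = 1.78 V.
Since V_DS = 2.38 V ≥ V_ov = 1.78 V, the device is in saturation.
I_D = ½ k_n V_ov² = 0.5 × 2.52 × 1.78² = 3.99 mA.

Saturation; I_D = 3.99 mA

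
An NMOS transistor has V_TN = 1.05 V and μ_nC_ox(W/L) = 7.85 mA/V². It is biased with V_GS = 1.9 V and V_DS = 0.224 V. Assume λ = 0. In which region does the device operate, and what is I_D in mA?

V_ov = V_GS − V_TN = 1.9 − 1.05 = 0.85 V.
Since V_DS = 0.224 V < V_ov = 0.85 V, the device is in the triode region.
I_D = k_n [V_ov · V_DS − ½ V_DS²] = 7.85 × [0.85 × 0.224 − 0.5 × 0.224²] = 1.3 mA.

Triode; I_D = 1.30 mA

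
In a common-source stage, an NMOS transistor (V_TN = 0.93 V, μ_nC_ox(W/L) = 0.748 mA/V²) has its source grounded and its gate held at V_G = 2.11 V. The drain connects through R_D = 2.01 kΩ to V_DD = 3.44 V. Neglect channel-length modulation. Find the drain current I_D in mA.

I_D = 0.521 mA

V_GS = V_G = 2.11 V, so V_ov = 2.11 − 0.93 = 1.18 V.
Assume saturation: I_D = ½ k_n V_ov² = 0.5 × 0.748 × 1.18² = 0.521 mA, giving V_DS = V_DD − I_D R_D = 3.44 − 0.521 × 2.01 = 2.39 V.
V_DS = 2.39 V ≥ V_ov = 1.18 V, confirming saturation.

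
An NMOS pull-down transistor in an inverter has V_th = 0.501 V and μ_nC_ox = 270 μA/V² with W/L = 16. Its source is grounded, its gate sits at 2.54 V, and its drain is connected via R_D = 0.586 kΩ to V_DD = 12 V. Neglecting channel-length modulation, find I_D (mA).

V_GS = V_G = 2.54 V, so V_ov = 2.54 − 0.501 = 2.04 V.
k_n = μ_nC_ox · (W/L) = 4.32 mA/V².
Assume saturation: I_D = ½ k_n V_ov² = 0.5 × 4.32 × 2.04² = 8.98 mA, giving V_DS = V_DD − I_D R_D = 12 − 8.98 × 0.586 = 6.74 V.
V_DS = 6.74 V ≥ V_ov = 2.04 V, confirming saturation.

I_D = 8.98 mA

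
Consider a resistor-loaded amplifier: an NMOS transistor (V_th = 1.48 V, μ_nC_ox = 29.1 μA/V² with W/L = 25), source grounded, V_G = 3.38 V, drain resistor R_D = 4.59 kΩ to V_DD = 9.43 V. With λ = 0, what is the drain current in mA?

V_GS = V_G = 3.38 V, so V_ov = 3.38 − 1.48 = 1.9 V.
k_n = μ_nC_ox · (W/L) = 0.7275 mA/V².
Assume saturation: I_D = ½ k_n V_ov² = 0.5 × 0.7275 × 1.9² = 1.31 mA, giving V_DS = V_DD − I_D R_D = 9.43 − 1.31 × 4.59 = 3.4 V.
V_DS = 3.4 V ≥ V_ov = 1.9 V, confirming saturation.

I_D = 1.31 mA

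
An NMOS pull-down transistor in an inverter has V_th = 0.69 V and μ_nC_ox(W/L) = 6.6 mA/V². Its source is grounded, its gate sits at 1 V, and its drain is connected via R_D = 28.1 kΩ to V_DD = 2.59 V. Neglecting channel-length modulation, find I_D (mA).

I_D = 0.0905 mA

V_GS = V_G = 1 V, so V_ov = 1 − 0.69 = 0.31 V.
Assume saturation: I_D = ½ k_n V_ov² = 0.5 × 6.6 × 0.31² = 0.317 mA, giving V_DS = V_DD − I_D R_D = 2.59 − 0.317 × 28.1 = -6.32 V.
But -6.32 V < V_ov = 0.31 V, so the device is actually in triode.
In triode I_D = k_n[V_ov V_DS − ½ V_DS²] and I_D = (V_DD − V_DS)/R_D. Equating: 92.7 V_DS² − 58.49 V_DS + 2.59 = 0, giving V_DS = 0.0479 V (the root below V_ov).
I_D = (2.59 − 0.0479) / 28.1 = 0.0905 mA.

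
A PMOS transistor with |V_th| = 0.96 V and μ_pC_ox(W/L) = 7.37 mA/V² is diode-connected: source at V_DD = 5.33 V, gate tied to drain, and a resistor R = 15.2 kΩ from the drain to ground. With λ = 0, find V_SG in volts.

V_SG = 1.23 V

With gate tied to drain, V_SG = V_SD ≥ V_SG − |V_th|, so the device is in saturation.
KCL at the drain: ½ k_p (V_SG − |V_th|)² = (V_DD − V_SG)/R.
Let x = V_SG − 0.96. Then 56 x² + x − 4.37 = 0, giving x = 0.271 V (positive root), so V_SG = 1.23 V.
I_D = (V_DD − V_SG)/R = (5.33 − 1.23) / 15.2 = 0.27 mA.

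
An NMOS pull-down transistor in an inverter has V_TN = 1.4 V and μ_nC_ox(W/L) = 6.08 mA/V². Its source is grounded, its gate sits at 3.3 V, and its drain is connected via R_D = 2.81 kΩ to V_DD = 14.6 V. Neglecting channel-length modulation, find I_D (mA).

I_D = 5.02 mA

V_GS = V_G = 3.3 V, so V_ov = 3.3 − 1.4 = 1.9 V.
Assume saturation: I_D = ½ k_n V_ov² = 0.5 × 6.08 × 1.9² = 11 mA, giving V_DS = V_DD − I_D R_D = 14.6 − 11 × 2.81 = -16.2 V.
But -16.2 V < V_ov = 1.9 V, so the device is actually in triode.
In triode I_D = k_n[V_ov V_DS − ½ V_DS²] and I_D = (V_DD − V_DS)/R_D. Equating: 8.54 V_DS² − 33.46 V_DS + 14.6 = 0, giving V_DS = 0.5 V (the root below V_ov).
I_D = (14.6 − 0.5) / 2.81 = 5.02 mA.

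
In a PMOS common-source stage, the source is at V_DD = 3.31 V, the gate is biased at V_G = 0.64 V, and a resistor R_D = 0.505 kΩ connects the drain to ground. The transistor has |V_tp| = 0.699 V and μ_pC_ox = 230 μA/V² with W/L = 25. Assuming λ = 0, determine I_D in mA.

I_D = 5.45 mA

V_SG = V_DD − V_G = 3.31 − 0.64 = 2.67 V, so V_ov = 2.67 − 0.699 = 1.97 V.
k_p = μ_pC_ox · (W/L) = 5.75 mA/V².
Assume saturation: I_D = ½ k_p V_ov² = 0.5 × 5.75 × 1.97² = 11.2 mA, giving V_SD = V_DD − I_D R_D = 3.31 − 11.2 × 0.505 = -2.33 V.
But -2.33 V < V_ov = 1.97 V, so the device is actually in triode.
In triode I_D = k_p[V_ov V_SD − ½ V_SD²] and I_D = (V_DD − V_SD)/R_D. Equating: 1.45 V_SD² − 6.723 V_SD + 3.31 = 0, giving V_SD = 0.56 V (the root below V_ov).
I_D = (3.31 − 0.56) / 0.505 = 5.45 mA.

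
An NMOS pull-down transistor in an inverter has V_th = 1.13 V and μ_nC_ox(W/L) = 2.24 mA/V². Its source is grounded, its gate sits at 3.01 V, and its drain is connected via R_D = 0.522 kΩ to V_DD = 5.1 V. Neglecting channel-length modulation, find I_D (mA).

I_D = 3.96 mA

V_GS = V_G = 3.01 V, so V_ov = 3.01 − 1.13 = 1.88 V.
Assume saturation: I_D = ½ k_n V_ov² = 0.5 × 2.24 × 1.88² = 3.96 mA, giving V_DS = V_DD − I_D R_D = 5.1 − 3.96 × 0.522 = 3.03 V.
V_DS = 3.03 V ≥ V_ov = 1.88 V, confirming saturation.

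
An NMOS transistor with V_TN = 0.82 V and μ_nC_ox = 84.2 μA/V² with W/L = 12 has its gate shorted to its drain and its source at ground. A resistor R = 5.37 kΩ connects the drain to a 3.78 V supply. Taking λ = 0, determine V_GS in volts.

V_GS = 1.70 V

With gate tied to drain, V_GS = V_DS ≥ V_GS − V_TN, so the device is in saturation.
k_n = μ_nC_ox · (W/L) = 1.01 mA/V².
KCL at the drain: ½ k_n (V_GS − V_TN)² = (V_DD − V_GS)/R.
Let x = V_GS − 0.82. Then 2.71 x² + x − 2.96 = 0, giving x = 0.876 V (positive root), so V_GS = 1.7 V.
I_D = (V_DD − V_GS)/R = (3.78 − 1.7) / 5.37 = 0.388 mA.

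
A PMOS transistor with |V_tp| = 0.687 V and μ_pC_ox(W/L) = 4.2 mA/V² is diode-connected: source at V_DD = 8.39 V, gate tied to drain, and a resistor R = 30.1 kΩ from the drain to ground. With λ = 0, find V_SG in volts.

V_SG = 1.03 V

With gate tied to drain, V_SG = V_SD ≥ V_SG − |V_tp|, so the device is in saturation.
KCL at the drain: ½ k_p (V_SG − |V_tp|)² = (V_DD − V_SG)/R.
Let x = V_SG − 0.687. Then 63.2 x² + x − 7.703 = 0, giving x = 0.341 V (positive root), so V_SG = 1.03 V.
I_D = (V_DD − V_SG)/R = (8.39 − 1.03) / 30.1 = 0.245 mA.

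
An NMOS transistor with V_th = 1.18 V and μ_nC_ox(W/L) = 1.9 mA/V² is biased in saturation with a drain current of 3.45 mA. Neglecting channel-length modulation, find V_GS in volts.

V_GS = 3.09 V

In saturation I_D = ½ k_n (V_GS − V_th)², so V_GS − V_th = √(2 I_D / k_n) = √(2 × 3.45 / 1.9) = 1.91 V.
V_GS = 1.18 + 1.91 = 3.09 V.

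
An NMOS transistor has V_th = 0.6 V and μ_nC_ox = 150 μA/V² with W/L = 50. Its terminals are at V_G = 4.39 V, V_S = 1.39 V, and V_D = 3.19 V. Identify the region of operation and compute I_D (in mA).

Triode; I_D = 20.2 mA

V_GS = V_G − V_S = 4.39 − 1.39 = 3 V; V_DS = V_D − V_S = 3.19 − 1.39 = 1.8 V.
k_n = μ_nC_ox · (W/L) = 7.5 mA/V².
V_ov = V_GS − V_th = 3 − 0.6 = 2.4 V.
Since V_DS = 1.8 V < V_ov = 2.4 V, the device is in the triode region.
I_D = k_n [V_ov · V_DS − ½ V_DS²] = 7.5 × [2.4 × 1.8 − 0.5 × 1.8²] = 20.2 mA.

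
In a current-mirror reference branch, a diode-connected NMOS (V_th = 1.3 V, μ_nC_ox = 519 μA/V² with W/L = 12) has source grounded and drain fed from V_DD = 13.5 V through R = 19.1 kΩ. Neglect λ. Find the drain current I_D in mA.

I_D = 0.615 mA

With gate tied to drain, V_GS = V_DS ≥ V_GS − V_th, so the device is in saturation.
k_n = μ_nC_ox · (W/L) = 6.228 mA/V².
KCL at the drain: ½ k_n (V_GS − V_th)² = (V_DD − V_GS)/R.
Let x = V_GS − 1.3. Then 59.5 x² + x − 12.2 = 0, giving x = 0.445 V (positive root), so V_GS = 1.74 V.
I_D = (V_DD − V_GS)/R = (13.5 − 1.74) / 19.1 = 0.615 mA.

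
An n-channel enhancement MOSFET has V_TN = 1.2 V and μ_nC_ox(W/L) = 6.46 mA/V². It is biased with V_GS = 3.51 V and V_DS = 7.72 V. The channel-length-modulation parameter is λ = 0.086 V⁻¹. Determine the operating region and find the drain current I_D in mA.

V_ov = V_GS − V_TN = 3.51 − 1.2 = 2.31 V.
Since V_DS = 7.72 V ≥ V_ov = 2.31 V, the device is in saturation.
I_D = ½ k_n V_ov² (1 + λ V_DS) = 0.5 × 6.46 × 2.31² × (1 + 0.086 × 7.72) = 28.7 mA.

Saturation; I_D = 28.7 mA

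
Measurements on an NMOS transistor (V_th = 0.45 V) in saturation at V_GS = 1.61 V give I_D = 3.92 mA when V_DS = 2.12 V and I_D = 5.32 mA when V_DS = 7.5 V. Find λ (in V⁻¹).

With V_GS fixed, I_D ∝ (1 + λ V_DS) in saturation, so I_D2/I_D1 = (1 + λ V_DS2)/(1 + λ V_DS1).
5.32/3.92 = 1.357 = (1 + 7.5 λ)/(1 + 2.12 λ).
Solving: λ (I_D1 V_DS2 − I_D2 V_DS1) = I_D2 − I_D1, so λ = (5.32 − 3.92) / (3.92 × 7.5 − 5.32 × 2.12) = 1.4 / 18.1 = 0.0773 V⁻¹.

λ = 0.0773 V⁻¹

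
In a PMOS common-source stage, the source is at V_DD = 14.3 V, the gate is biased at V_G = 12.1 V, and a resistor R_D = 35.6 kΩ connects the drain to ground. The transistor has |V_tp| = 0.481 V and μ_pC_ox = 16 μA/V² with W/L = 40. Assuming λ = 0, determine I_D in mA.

V_SG = V_DD − V_G = 14.3 − 12.1 = 2.2 V, so V_ov = 2.2 − 0.481 = 1.72 V.
k_p = μ_pC_ox · (W/L) = 0.64 mA/V².
Assume saturation: I_D = ½ k_p V_ov² = 0.5 × 0.64 × 1.72² = 0.946 mA, giving V_SD = V_DD − I_D R_D = 14.3 − 0.946 × 35.6 = -19.4 V.
But -19.4 V < V_ov = 1.72 V, so the device is actually in triode.
In triode I_D = k_p[V_ov V_SD − ½ V_SD²] and I_D = (V_DD − V_SD)/R_D. Equating: 11.4 V_SD² − 40.17 V_SD + 14.3 = 0, giving V_SD = 0.402 V (the root below V_ov).
I_D = (14.3 − 0.402) / 35.6 = 0.39 mA.

I_D = 0.390 mA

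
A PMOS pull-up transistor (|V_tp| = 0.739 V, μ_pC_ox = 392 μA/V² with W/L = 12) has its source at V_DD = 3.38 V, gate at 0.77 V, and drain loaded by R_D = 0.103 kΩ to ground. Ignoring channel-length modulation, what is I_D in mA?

V_SG = V_DD − V_G = 3.38 − 0.77 = 2.61 V, so V_ov = 2.61 − 0.739 = 1.87 V.
k_p = μ_pC_ox · (W/L) = 4.704 mA/V².
Assume saturation: I_D = ½ k_p V_ov² = 0.5 × 4.704 × 1.87² = 8.23 mA, giving V_SD = V_DD − I_D R_D = 3.38 − 8.23 × 0.103 = 2.53 V.
V_SD = 2.53 V ≥ V_ov = 1.87 V, confirming saturation.

I_D = 8.23 mA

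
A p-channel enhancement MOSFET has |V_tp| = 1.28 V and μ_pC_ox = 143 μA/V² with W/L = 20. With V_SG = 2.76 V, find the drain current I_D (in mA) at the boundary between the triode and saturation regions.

I_D = 3.13 mA

At the boundary V_SD = V_ov = V_SG − |V_tp| = 2.76 − 1.28 = 1.48 V.
k_p = μ_pC_ox · (W/L) = 2.86 mA/V².
I_D = ½ k_p V_ov² = 0.5 × 2.86 × 1.48² = 3.13 mA.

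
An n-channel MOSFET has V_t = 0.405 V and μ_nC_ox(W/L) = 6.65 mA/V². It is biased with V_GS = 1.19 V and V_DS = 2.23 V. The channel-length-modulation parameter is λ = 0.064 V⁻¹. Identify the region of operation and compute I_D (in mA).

V_ov = V_GS − V_t = 1.19 − 0.405 = 0.785 V.
Since V_DS = 2.23 V ≥ V_ov = 0.785 V, the device is in saturation.
I_D = ½ k_n V_ov² (1 + λ V_DS) = 0.5 × 6.65 × 0.785² × (1 + 0.064 × 2.23) = 2.34 mA.

Saturation; I_D = 2.34 mA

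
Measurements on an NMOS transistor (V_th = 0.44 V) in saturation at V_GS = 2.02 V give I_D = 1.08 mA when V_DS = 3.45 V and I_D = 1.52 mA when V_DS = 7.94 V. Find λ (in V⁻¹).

With V_GS fixed, I_D ∝ (1 + λ V_DS) in saturation, so I_D2/I_D1 = (1 + λ V_DS2)/(1 + λ V_DS1).
1.52/1.08 = 1.407 = (1 + 7.94 λ)/(1 + 3.45 λ).
Solving: λ (I_D1 V_DS2 − I_D2 V_DS1) = I_D2 − I_D1, so λ = (1.52 − 1.08) / (1.08 × 7.94 − 1.52 × 3.45) = 0.44 / 3.33 = 0.132 V⁻¹.

λ = 0.132 V⁻¹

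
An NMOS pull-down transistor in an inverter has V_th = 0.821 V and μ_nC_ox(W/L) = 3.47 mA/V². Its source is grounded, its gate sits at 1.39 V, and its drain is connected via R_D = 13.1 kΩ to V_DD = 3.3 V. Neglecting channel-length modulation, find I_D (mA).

I_D = 0.241 mA

V_GS = V_G = 1.39 V, so V_ov = 1.39 − 0.821 = 0.569 V.
Assume saturation: I_D = ½ k_n V_ov² = 0.5 × 3.47 × 0.569² = 0.562 mA, giving V_DS = V_DD − I_D R_D = 3.3 − 0.562 × 13.1 = -4.06 V.
But -4.06 V < V_ov = 0.569 V, so the device is actually in triode.
In triode I_D = k_n[V_ov V_DS − ½ V_DS²] and I_D = (V_DD − V_DS)/R_D. Equating: 22.7 V_DS² − 26.87 V_DS + 3.3 = 0, giving V_DS = 0.139 V (the root below V_ov).
I_D = (3.3 − 0.139) / 13.1 = 0.241 mA.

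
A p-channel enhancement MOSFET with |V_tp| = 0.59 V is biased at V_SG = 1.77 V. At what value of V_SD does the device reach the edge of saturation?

The boundary between triode and saturation is V_SD = V_SG − |V_tp| = V_ov.
V_ov = 1.77 − 0.59 = 1.18 V.

V_SD,sat = 1.18 V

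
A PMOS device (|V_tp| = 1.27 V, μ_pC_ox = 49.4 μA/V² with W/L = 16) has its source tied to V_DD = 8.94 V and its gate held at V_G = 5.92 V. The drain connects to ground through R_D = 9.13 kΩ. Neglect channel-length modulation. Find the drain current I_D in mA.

V_SG = V_DD − V_G = 8.94 − 5.92 = 3.02 V, so V_ov = 3.02 − 1.27 = 1.75 V.
k_p = μ_pC_ox · (W/L) = 0.7904 mA/V².
Assume saturation: I_D = ½ k_p V_ov² = 0.5 × 0.7904 × 1.75² = 1.21 mA, giving V_SD = V_DD − I_D R_D = 8.94 − 1.21 × 9.13 = -2.11 V.
But -2.11 V < V_ov = 1.75 V, so the device is actually in triode.
In triode I_D = k_p[V_ov V_SD − ½ V_SD²] and I_D = (V_DD − V_SD)/R_D. Equating: 3.61 V_SD² − 13.63 V_SD + 8.94 = 0, giving V_SD = 0.845 V (the root below V_ov).
I_D = (8.94 − 0.845) / 9.13 = 0.887 mA.

I_D = 0.887 mA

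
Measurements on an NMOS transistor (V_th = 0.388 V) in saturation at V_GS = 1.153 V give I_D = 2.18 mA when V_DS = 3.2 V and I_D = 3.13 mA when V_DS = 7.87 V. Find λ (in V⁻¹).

λ = 0.133 V⁻¹

With V_GS fixed, I_D ∝ (1 + λ V_DS) in saturation, so I_D2/I_D1 = (1 + λ V_DS2)/(1 + λ V_DS1).
3.13/2.18 = 1.436 = (1 + 7.87 λ)/(1 + 3.2 λ).
Solving: λ (I_D1 V_DS2 − I_D2 V_DS1) = I_D2 − I_D1, so λ = (3.13 − 2.18) / (2.18 × 7.87 − 3.13 × 3.2) = 0.95 / 7.14 = 0.133 V⁻¹.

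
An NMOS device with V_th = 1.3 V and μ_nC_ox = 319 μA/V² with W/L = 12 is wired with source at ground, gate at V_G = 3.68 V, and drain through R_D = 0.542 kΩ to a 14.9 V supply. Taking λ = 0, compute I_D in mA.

I_D = 10.8 mA

V_GS = V_G = 3.68 V, so V_ov = 3.68 − 1.3 = 2.38 V.
k_n = μ_nC_ox · (W/L) = 3.828 mA/V².
Assume saturation: I_D = ½ k_n V_ov² = 0.5 × 3.828 × 2.38² = 10.8 mA, giving V_DS = V_DD − I_D R_D = 14.9 − 10.8 × 0.542 = 9.02 V.
V_DS = 9.02 V ≥ V_ov = 2.38 V, confirming saturation.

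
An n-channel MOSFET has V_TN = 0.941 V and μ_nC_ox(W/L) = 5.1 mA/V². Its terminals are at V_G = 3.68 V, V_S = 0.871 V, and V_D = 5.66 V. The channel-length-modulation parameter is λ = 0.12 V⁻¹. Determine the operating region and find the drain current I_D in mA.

V_GS = V_G − V_S = 3.68 − 0.871 = 2.81 V; V_DS = V_D − V_S = 5.66 − 0.871 = 4.79 V.
V_ov = V_GS − V_TN = 2.81 − 0.941 = 1.87 V.
Since V_DS = 4.79 V ≥ V_ov = 1.87 V, the device is in saturation.
I_D = ½ k_n V_ov² (1 + λ V_DS) = 0.5 × 5.1 × 1.87² × (1 + 0.12 × 4.79) = 14 mA.

Saturation; I_D = 14.0 mA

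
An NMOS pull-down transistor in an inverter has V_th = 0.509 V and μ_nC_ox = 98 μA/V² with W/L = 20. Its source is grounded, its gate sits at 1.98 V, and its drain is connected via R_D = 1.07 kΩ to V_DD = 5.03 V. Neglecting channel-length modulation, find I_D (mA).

I_D = 2.12 mA

V_GS = V_G = 1.98 V, so V_ov = 1.98 − 0.509 = 1.47 V.
k_n = μ_nC_ox · (W/L) = 1.96 mA/V².
Assume saturation: I_D = ½ k_n V_ov² = 0.5 × 1.96 × 1.47² = 2.12 mA, giving V_DS = V_DD − I_D R_D = 5.03 − 2.12 × 1.07 = 2.76 V.
V_DS = 2.76 V ≥ V_ov = 1.47 V, confirming saturation.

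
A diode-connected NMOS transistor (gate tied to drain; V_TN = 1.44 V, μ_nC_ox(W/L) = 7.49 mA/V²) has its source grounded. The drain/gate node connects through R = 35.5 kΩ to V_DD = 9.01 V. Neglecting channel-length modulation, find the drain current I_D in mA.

With gate tied to drain, V_GS = V_DS ≥ V_GS − V_TN, so the device is in saturation.
KCL at the drain: ½ k_n (V_GS − V_TN)² = (V_DD − V_GS)/R.
Let x = V_GS − 1.44. Then 133 x² + x − 7.57 = 0, giving x = 0.235 V (positive root), so V_GS = 1.67 V.
I_D = (V_DD − V_GS)/R = (9.01 − 1.67) / 35.5 = 0.207 mA.

I_D = 0.207 mA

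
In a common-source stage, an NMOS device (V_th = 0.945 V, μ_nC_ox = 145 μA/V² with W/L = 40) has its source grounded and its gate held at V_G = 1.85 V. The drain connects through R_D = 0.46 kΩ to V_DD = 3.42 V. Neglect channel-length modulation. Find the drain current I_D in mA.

I_D = 2.38 mA

V_GS = V_G = 1.85 V, so V_ov = 1.85 − 0.945 = 0.905 V.
k_n = μ_nC_ox · (W/L) = 5.8 mA/V².
Assume saturation: I_D = ½ k_n V_ov² = 0.5 × 5.8 × 0.905² = 2.38 mA, giving V_DS = V_DD − I_D R_D = 3.42 − 2.38 × 0.46 = 2.33 V.
V_DS = 2.33 V ≥ V_ov = 0.905 V, confirming saturation.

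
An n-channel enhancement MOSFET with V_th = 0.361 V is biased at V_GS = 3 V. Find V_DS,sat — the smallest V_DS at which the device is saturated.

The boundary between triode and saturation is V_DS = V_GS − V_th = V_ov.
V_ov = 3 − 0.361 = 2.64 V.

V_DS,sat = 2.64 V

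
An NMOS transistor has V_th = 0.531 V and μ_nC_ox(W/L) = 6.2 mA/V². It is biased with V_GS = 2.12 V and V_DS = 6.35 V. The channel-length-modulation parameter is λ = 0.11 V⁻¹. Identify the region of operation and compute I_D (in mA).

V_ov = V_GS − V_th = 2.12 − 0.531 = 1.59 V.
Since V_DS = 6.35 V ≥ V_ov = 1.59 V, the device is in saturation.
I_D = ½ k_n V_ov² (1 + λ V_DS) = 0.5 × 6.2 × 1.59² × (1 + 0.11 × 6.35) = 13.3 mA.

Saturation; I_D = 13.3 mA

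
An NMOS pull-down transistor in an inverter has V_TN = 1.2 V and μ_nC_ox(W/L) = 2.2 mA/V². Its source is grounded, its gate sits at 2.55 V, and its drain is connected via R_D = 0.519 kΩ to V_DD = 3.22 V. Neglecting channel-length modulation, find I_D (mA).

V_GS = V_G = 2.55 V, so V_ov = 2.55 − 1.2 = 1.35 V.
Assume saturation: I_D = ½ k_n V_ov² = 0.5 × 2.2 × 1.35² = 2 mA, giving V_DS = V_DD − I_D R_D = 3.22 − 2 × 0.519 = 2.18 V.
V_DS = 2.18 V ≥ V_ov = 1.35 V, confirming saturation.

I_D = 2.00 mA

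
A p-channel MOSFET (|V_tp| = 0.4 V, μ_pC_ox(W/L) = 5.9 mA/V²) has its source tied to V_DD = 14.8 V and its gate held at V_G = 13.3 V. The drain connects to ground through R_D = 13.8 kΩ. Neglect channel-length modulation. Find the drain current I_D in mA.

V_SG = V_DD − V_G = 14.8 − 13.3 = 1.5 V, so V_ov = 1.5 − 0.4 = 1.1 V.
Assume saturation: I_D = ½ k_p V_ov² = 0.5 × 5.9 × 1.1² = 3.57 mA, giving V_SD = V_DD − I_D R_D = 14.8 − 3.57 × 13.8 = -34.5 V.
But -34.5 V < V_ov = 1.1 V, so the device is actually in triode.
In triode I_D = k_p[V_ov V_SD − ½ V_SD²] and I_D = (V_DD − V_SD)/R_D. Equating: 40.7 V_SD² − 90.56 V_SD + 14.8 = 0, giving V_SD = 0.178 V (the root below V_ov).
I_D = (14.8 − 0.178) / 13.8 = 1.06 mA.

I_D = 1.06 mA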